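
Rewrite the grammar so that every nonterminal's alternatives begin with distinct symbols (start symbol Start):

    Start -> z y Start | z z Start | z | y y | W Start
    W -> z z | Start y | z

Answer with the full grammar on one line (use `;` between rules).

Start has alternatives sharing prefix 'z': factor to Start → z Start1 with Start1 → y Start | z Start | ε.
W has alternatives sharing prefix 'z': factor to W → z W1 with W1 → z | ε.

Start -> y y | W Start | z Start1; W -> Start y | z W1; Start1 -> y Start | z Start | ε; W1 -> z | ε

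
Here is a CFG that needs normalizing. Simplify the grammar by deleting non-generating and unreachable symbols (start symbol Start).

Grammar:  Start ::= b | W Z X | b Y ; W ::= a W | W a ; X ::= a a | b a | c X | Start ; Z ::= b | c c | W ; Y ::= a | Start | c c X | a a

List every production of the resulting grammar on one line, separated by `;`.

Generating nonterminals: {Start, X, Y, Z}.
Reachable from Start after that: {Start, X, Y}.
Removed useless symbols: {W, Z} and every production mentioning them.

Start ::= b | b Y; X ::= a a | b a | c X | Start; Y ::= a | Start | c c X | a a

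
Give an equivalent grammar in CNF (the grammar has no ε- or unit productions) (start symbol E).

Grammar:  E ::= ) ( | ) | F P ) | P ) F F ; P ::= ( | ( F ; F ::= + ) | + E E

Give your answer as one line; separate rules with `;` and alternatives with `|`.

E ::= X1 X2 | ) | F Y1 | P Y2; P ::= ( | X2 F; F ::= X3 X1 | X3 Y4; X1 ::= ); X2 ::= (; X3 ::= +; Y1 ::= P X1; Y2 ::= X1 Y3; Y3 ::= F F; Y4 ::= E E

Introduce a nonterminal for each terminal appearing in a rule of length ≥ 2: X1 → ), X2 → (, X3 → +.
Binarize each right-hand side of length ≥ 3 by chaining fresh nonterminals (Y1, Y2, …): affected rules were E → F P X1; E → P X1 F F; F → X3 E E.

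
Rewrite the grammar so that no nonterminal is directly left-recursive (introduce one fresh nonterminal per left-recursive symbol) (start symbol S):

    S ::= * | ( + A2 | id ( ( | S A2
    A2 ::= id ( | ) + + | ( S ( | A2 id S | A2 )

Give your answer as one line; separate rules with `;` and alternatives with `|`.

S ::= * S' | ( + A2 S' | id ( ( S'; A2 ::= id ( A2' | ) + + A2' | ( S ( A2'; S' ::= A2 S' | ε; A2' ::= id S A2' | ) A2' | ε

Left recursion appears on S, A2.
For S: α = {A2}, β = {*, ( + A2, id ( (}. Rewrite as S → β S' and S' → α S' | ε.
For A2: α = {id S, )}, β = {id (, ) + +, ( S (}. Rewrite as A2 → β A2' and A2' → α A2' | ε.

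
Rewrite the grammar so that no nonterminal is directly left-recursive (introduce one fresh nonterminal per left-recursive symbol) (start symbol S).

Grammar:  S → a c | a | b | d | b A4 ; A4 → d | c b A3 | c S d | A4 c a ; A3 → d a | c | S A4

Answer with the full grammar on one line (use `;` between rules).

A4 is directly left-recursive.
For A4: α = {c a}, β = {d, c b A3, c S d}. Rewrite as A4 → β A4' and A4' → α A4' | ε.

S → a c | a | b | d | b A4; A4 → d A4' | c b A3 A4' | c S d A4'; A3 → d a | c | S A4; A4' → c a A4' | ε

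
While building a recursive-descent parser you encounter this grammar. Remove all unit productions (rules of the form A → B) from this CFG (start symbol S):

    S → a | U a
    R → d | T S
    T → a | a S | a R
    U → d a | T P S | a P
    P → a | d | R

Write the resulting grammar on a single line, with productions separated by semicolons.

Unit pairs: P ⇒* {R}.
Replace each nonterminal's rules with the union of the non-unit rules of every nonterminal it unit-derives.

S → a | U a; R → d | T S; T → a | a S | a R; U → d a | T P S | a P; P → a | d | T S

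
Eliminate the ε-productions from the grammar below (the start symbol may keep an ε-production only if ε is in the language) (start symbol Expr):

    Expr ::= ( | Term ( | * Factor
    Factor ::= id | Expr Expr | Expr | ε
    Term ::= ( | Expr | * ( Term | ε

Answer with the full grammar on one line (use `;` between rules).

Expr ::= ( | Term ( | * Factor | *; Factor ::= id | Expr Expr | Expr; Term ::= ( | Expr | * ( Term | * (

The nullable symbols are {Factor, Term}.
ε ∉ L(G), so no ε-production is kept.
Expand every rule over subsets of its nullable positions: Expr → * Factor gives * Factor | *. Term → * ( Term gives * ( Term | * (.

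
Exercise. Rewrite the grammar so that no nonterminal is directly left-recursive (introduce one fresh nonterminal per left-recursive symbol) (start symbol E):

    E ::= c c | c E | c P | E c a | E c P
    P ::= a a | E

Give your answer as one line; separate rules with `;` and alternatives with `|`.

E is directly left-recursive.
For E: α = {c a, c P}, β = {c c, c E, c P}. Rewrite as E → β E' and E' → α E' | ε.

E ::= c c E' | c E E' | c P E'; P ::= a a | E; E' ::= c a E' | c P E' | ε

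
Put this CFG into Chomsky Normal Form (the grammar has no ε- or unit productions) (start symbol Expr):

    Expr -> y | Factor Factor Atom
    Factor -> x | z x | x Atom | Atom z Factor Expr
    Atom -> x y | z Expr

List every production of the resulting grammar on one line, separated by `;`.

Expr -> y | Factor Y1; Factor -> x | X1 X2 | X2 Atom | Atom Y2; Atom -> X2 X3 | X1 Expr; X1 -> z; X2 -> x; X3 -> y; Y1 -> Factor Atom; Y2 -> X1 Y3; Y3 -> Factor Expr

Introduce a nonterminal for each terminal appearing in a rule of length ≥ 2: X1 → z, X2 → x, X3 → y.
Binarize each right-hand side of length ≥ 3 by chaining fresh nonterminals (Y1, Y2, …): affected rules were Expr → Factor Factor Atom; Factor → Atom X1 Factor Expr.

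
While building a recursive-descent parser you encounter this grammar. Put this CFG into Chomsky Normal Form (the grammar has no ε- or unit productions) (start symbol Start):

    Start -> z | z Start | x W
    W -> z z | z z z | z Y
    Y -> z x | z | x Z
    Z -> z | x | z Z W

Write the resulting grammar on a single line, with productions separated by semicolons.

Introduce a nonterminal for each terminal appearing in a rule of length ≥ 2: X1 → z, X2 → x.
Binarize each right-hand side of length ≥ 3 by chaining fresh nonterminals (Y1, Y2, …): affected rules were W → X1 X1 X1; Z → X1 Z W.

Start -> z | X1 Start | X2 W; W -> X1 X1 | X1 Y1 | X1 Y; Y -> X1 X2 | z | X2 Z; Z -> z | x | X1 Y2; X1 -> z; X2 -> x; Y1 -> X1 X1; Y2 -> Z W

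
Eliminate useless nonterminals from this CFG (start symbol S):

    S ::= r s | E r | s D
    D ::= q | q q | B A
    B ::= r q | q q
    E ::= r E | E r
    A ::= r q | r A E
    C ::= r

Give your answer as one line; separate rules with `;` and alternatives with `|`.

S ::= r s | s D; D ::= q | q q | B A; B ::= r q | q q; A ::= r q

Generating nonterminals: {A, B, C, D, S}.
Reachable from S after that: {A, B, D, S}.
Removed useless symbols: {C, E} and every production mentioning them.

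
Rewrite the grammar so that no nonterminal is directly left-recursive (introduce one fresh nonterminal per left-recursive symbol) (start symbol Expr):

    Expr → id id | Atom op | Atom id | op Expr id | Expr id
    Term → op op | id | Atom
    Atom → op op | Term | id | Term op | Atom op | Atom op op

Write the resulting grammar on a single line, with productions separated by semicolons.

Expr → id id Expr1 | Atom op Expr1 | Atom id Expr1 | op Expr id Expr1; Term → op op | id | Atom; Atom → op op Atom1 | Term Atom1 | id Atom1 | Term op Atom1; Expr1 → id Expr1 | epsilon; Atom1 → op Atom1 | op op Atom1 | epsilon

Directly left-recursive nonterminals: Expr, Atom.
For Expr: α = {id}, β = {id id, Atom op, Atom id, op Expr id}. Rewrite as Expr → β Expr1 and Expr1 → α Expr1 | ε.
For Atom: α = {op, op op}, β = {op op, Term, id, Term op}. Rewrite as Atom → β Atom1 and Atom1 → α Atom1 | ε.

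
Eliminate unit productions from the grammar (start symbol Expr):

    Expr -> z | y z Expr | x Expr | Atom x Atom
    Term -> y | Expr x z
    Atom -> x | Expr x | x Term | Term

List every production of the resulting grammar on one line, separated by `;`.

Expr -> z | y z Expr | x Expr | Atom x Atom; Term -> y | Expr x z; Atom -> y | Expr x z | x | Expr x | x Term

Unit pairs: Atom ⇒* {Term}.
For each unit pair (A, B), copy every non-unit production of B to A, then drop all unit productions.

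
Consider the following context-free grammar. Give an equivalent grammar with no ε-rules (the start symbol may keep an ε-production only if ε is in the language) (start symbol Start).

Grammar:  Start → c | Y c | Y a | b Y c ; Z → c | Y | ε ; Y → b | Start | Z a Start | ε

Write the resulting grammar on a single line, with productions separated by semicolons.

Start → c | Y c | Y a | a | b Y c | b c; Z → c | Y; Y → b | Start | Z a Start | a Start

Nullable nonterminals: {Y, Z}.
ε ∉ L(G), so no ε-production is kept.
Add the nullable-subset variants: Start → Y a gives Y a | a. Start → b Y c gives b Y c | b c. Y → Z a Start gives Z a Start | a Start.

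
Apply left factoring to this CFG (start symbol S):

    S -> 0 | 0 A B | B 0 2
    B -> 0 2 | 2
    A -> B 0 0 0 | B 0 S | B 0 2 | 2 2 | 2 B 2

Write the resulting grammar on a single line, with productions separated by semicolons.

S has alternatives sharing prefix '0': factor to S → 0 S' with S' → ε | A B.
A has alternatives sharing prefix 'B 0': factor to A → B 0 A' with A' → 0 0 | S | 2.
A has alternatives sharing prefix '2': factor to A → 2 A'' with A'' → 2 | B 2.

S -> B 0 2 | 0 S'; B -> 0 2 | 2; A -> B 0 A' | 2 A''; S' -> ε | A B; A' -> 0 0 | S | 2; A'' -> 2 | B 2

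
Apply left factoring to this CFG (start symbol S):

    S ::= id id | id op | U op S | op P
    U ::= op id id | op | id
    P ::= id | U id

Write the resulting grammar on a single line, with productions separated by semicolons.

S has alternatives sharing prefix 'id': factor to S → id S' with S' → id | op.
U has alternatives sharing prefix 'op': factor to U → op U' with U' → id id | ε.

S ::= U op S | op P | id S'; U ::= id | op U'; P ::= id | U id; S' ::= id | op; U' ::= id id | ε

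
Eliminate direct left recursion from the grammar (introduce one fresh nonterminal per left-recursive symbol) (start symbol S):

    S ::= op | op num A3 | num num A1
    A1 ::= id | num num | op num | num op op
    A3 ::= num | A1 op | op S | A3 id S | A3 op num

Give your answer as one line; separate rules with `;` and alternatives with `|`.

A3 is directly left-recursive.
For A3: α = {id S, op num}, β = {num, A1 op, op S}. Rewrite as A3 → β A3' and A3' → α A3' | ε.

S ::= op | op num A3 | num num A1; A1 ::= id | num num | op num | num op op; A3 ::= num A3' | A1 op A3' | op S A3'; A3' ::= id S A3' | op num A3' | ε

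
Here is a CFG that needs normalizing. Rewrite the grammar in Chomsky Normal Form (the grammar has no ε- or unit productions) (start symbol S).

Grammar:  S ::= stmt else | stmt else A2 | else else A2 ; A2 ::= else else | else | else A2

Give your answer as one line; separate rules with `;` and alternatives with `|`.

S ::= X1 X2 | X1 Y1 | X2 Y2; A2 ::= X2 X2 | else | X2 A2; X1 ::= stmt; X2 ::= else; Y1 ::= X2 A2; Y2 ::= X2 A2

Introduce a nonterminal for each terminal appearing in a rule of length ≥ 2: X1 → stmt, X2 → else.
Binarize each right-hand side of length ≥ 3 by chaining fresh nonterminals (Y1, Y2, …): affected rules were S → X1 X2 A2; S → X2 X2 A2.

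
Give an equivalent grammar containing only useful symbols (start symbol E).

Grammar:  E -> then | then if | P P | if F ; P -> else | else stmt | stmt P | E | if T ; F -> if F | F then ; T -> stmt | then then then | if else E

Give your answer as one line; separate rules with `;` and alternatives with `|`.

Generating nonterminals: {E, P, T}.
Reachable from E after that: {E, P, T}.
Removed useless symbols: {F} and every production mentioning them.

E -> then | then if | P P; P -> else | else stmt | stmt P | E | if T; T -> stmt | then then then | if else E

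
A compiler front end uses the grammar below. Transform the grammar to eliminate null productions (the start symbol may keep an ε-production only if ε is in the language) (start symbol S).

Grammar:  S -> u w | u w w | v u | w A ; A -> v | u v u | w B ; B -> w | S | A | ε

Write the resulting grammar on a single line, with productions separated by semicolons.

The nullable symbols are {B}.
ε ∉ L(G), so no ε-production is kept.
Expand every rule over subsets of its nullable positions: A → w B gives w B | w.

S -> u w | u w w | v u | w A; A -> v | u v u | w B | w; B -> w | S | A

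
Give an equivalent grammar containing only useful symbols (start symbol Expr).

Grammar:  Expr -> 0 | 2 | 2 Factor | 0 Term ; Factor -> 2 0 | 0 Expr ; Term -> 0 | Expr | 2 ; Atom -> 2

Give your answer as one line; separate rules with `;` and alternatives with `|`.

Generating nonterminals: {Atom, Expr, Factor, Term}.
Reachable from Expr after that: {Expr, Factor, Term}.
Removed useless symbols: {Atom} and every production mentioning them.

Expr -> 0 | 2 | 2 Factor | 0 Term; Factor -> 2 0 | 0 Expr; Term -> 0 | Expr | 2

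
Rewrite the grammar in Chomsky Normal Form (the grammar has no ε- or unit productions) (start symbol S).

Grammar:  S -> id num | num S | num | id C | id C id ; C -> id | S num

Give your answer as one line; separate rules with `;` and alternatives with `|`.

Introduce a nonterminal for each terminal appearing in a rule of length ≥ 2: X1 → id, X2 → num.
Binarize each right-hand side of length ≥ 3 by chaining fresh nonterminals (Y1, Y2, …): affected rules were S → X1 C X1.

S -> X1 X2 | X2 S | num | X1 C | X1 Y1; C -> id | S X2; X1 -> id; X2 -> num; Y1 -> C X1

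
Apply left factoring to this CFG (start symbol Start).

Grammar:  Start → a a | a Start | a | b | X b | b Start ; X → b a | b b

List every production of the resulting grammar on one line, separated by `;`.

Start has alternatives sharing prefix 'a': factor to Start → a Start1 with Start1 → a | Start | ε.
Start has alternatives sharing prefix 'b': factor to Start → b Start2 with Start2 → ε | Start.
X has alternatives sharing prefix 'b': factor to X → b X1 with X1 → a | b.

Start → X b | a Start1 | b Start2; X → b X1; Start1 → a | Start | ε; Start2 → ε | Start; X1 → a | b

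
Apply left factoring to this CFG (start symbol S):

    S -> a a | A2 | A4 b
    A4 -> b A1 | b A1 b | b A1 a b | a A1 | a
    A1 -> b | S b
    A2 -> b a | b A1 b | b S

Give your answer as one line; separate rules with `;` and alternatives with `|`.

S -> a a | A2 | A4 b; A4 -> b A1 A4' | a A4''; A1 -> b | S b; A2 -> b A2'; A4' -> eps | b | a b; A4'' -> A1 | eps; A2' -> a | A1 b | S

A4 has alternatives sharing prefix 'b A1': factor to A4 → b A1 A4' with A4' → ε | b | a b.
A4 has alternatives sharing prefix 'a': factor to A4 → a A4'' with A4'' → A1 | ε.
A2 has alternatives sharing prefix 'b': factor to A2 → b A2' with A2' → a | A1 b | S.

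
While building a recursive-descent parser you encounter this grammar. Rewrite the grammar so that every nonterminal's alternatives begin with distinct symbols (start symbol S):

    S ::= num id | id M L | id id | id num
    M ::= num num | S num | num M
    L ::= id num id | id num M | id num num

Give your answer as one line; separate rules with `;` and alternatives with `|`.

S ::= num id | id S'; M ::= S num | num M'; L ::= id num L'; S' ::= M L | id | num; M' ::= num | M; L' ::= id | M | num

S has alternatives sharing prefix 'id': factor to S → id S' with S' → M L | id | num.
M has alternatives sharing prefix 'num': factor to M → num M' with M' → num | M.
L has alternatives sharing prefix 'id num': factor to L → id num L' with L' → id | M | num.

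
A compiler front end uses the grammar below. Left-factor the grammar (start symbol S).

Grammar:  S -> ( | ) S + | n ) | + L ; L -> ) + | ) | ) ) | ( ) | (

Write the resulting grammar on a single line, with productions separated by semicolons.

S -> ( | ) S + | n ) | + L; L -> ) L' | ( L''; L' -> + | eps | ); L'' -> ) | eps

L has alternatives sharing prefix ')': factor to L → ) L' with L' → + | ε | ).
L has alternatives sharing prefix '(': factor to L → ( L'' with L'' → ) | ε.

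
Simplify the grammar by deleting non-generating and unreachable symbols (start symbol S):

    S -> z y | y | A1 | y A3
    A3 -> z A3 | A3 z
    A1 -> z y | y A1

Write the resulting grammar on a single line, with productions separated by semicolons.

Generating nonterminals: {A1, S}.
Reachable from S after that: {A1, S}.
Removed useless symbols: {A3} and every production mentioning them.

S -> z y | y | A1; A1 -> z y | y A1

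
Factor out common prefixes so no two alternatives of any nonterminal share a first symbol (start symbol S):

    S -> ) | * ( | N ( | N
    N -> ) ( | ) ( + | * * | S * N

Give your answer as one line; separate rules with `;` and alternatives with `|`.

S has alternatives sharing prefix 'N': factor to S → N S' with S' → ( | ε.
N has alternatives sharing prefix ') (': factor to N → ) ( N' with N' → ε | +.

S -> ) | * ( | N S'; N -> * * | S * N | ) ( N'; S' -> ( | ε; N' -> ε | +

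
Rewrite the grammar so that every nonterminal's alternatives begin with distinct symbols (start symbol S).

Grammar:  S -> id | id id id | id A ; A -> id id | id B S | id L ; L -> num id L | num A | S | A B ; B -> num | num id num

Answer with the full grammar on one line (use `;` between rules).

S -> id S'; A -> id A'; L -> S | A B | num L'; B -> num B'; S' -> ε | id id | A; A' -> id | B S | L; L' -> id L | A; B' -> ε | id num

S has alternatives sharing prefix 'id': factor to S → id S' with S' → ε | id id | A.
A has alternatives sharing prefix 'id': factor to A → id A' with A' → id | B S | L.
L has alternatives sharing prefix 'num': factor to L → num L' with L' → id L | A.
B has alternatives sharing prefix 'num': factor to B → num B' with B' → ε | id num.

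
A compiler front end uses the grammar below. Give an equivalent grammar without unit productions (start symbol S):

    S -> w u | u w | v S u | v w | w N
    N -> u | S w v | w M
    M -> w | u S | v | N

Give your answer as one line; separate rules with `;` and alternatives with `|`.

S -> w u | u w | v S u | v w | w N; N -> u | S w v | w M; M -> u | S w v | w M | w | u S | v

Unit pairs: M ⇒* {N}.
For each unit pair (A, B), copy every non-unit production of B to A, then drop all unit productions.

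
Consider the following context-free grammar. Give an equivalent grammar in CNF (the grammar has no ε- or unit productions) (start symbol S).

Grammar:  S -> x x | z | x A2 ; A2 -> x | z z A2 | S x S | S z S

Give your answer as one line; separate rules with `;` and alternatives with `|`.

S -> X1 X1 | z | X1 A2; A2 -> x | X2 Y1 | S Y2 | S Y3; X1 -> x; X2 -> z; Y1 -> X2 A2; Y2 -> X1 S; Y3 -> X2 S

Introduce a nonterminal for each terminal appearing in a rule of length ≥ 2: X1 → x, X2 → z.
Binarize each right-hand side of length ≥ 3 by chaining fresh nonterminals (Y1, Y2, …): affected rules were A2 → X2 X2 A2; A2 → S X1 S; A2 → S X2 S.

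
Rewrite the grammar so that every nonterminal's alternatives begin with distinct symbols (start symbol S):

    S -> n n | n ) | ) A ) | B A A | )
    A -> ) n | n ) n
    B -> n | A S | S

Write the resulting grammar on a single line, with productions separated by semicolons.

S -> B A A | n S' | ) S''; A -> ) n | n ) n; B -> n | A S | S; S' -> n | ); S'' -> A ) | ε

S has alternatives sharing prefix 'n': factor to S → n S' with S' → n | ).
S has alternatives sharing prefix ')': factor to S → ) S'' with S'' → A ) | ε.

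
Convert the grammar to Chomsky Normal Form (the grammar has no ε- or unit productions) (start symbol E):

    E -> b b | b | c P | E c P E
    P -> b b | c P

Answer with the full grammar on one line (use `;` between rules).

Introduce a nonterminal for each terminal appearing in a rule of length ≥ 2: X1 → b, X2 → c.
Binarize each right-hand side of length ≥ 3 by chaining fresh nonterminals (Y1, Y2, …): affected rules were E → E X2 P E.

E -> X1 X1 | b | X2 P | E Y1; P -> X1 X1 | X2 P; X1 -> b; X2 -> c; Y1 -> X2 Y2; Y2 -> P E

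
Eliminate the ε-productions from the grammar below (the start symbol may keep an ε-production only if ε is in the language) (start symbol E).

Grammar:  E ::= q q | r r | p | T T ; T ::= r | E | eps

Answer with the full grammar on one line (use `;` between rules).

E ::= q q | r r | p | T T | T | ε; T ::= r | E

Nullable nonterminals: {E, T}.
ε ∈ L(G) since E is nullable, so keep E → ε.
For each production, add variants omitting each subset of nullable occurrences: E → T T gives T T | T.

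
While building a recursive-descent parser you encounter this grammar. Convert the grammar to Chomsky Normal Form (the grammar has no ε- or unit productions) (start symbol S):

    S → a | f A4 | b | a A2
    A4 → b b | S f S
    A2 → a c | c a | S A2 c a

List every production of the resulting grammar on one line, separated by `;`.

S → a | X1 A4 | b | X2 A2; A4 → X3 X3 | S Y1; A2 → X2 X4 | X4 X2 | S Y2; X1 → f; X2 → a; X3 → b; X4 → c; Y1 → X1 S; Y2 → A2 Y3; Y3 → X4 X2

Introduce a nonterminal for each terminal appearing in a rule of length ≥ 2: X1 → f, X2 → a, X3 → b, X4 → c.
Binarize each right-hand side of length ≥ 3 by chaining fresh nonterminals (Y1, Y2, …): affected rules were A4 → S X1 S; A2 → S A2 X4 X2.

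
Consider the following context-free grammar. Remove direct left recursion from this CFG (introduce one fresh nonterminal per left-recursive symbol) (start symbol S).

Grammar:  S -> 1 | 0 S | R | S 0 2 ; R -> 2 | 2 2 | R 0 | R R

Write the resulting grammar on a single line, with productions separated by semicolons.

S -> 1 S' | 0 S S' | R S'; R -> 2 R' | 2 2 R'; S' -> 0 2 S' | ε; R' -> 0 R' | R R' | ε

S, R are directly left-recursive.
For S: α = {0 2}, β = {1, 0 S, R}. Rewrite as S → β S' and S' → α S' | ε.
For R: α = {0, R}, β = {2, 2 2}. Rewrite as R → β R' and R' → α R' | ε.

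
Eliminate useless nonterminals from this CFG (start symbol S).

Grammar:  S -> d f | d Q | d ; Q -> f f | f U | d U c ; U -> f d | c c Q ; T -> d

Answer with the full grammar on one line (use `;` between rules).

Generating nonterminals: {Q, S, T, U}.
Reachable from S after that: {Q, S, U}.
Removed useless symbols: {T} and every production mentioning them.

S -> d f | d Q | d; Q -> f f | f U | d U c; U -> f d | c c Q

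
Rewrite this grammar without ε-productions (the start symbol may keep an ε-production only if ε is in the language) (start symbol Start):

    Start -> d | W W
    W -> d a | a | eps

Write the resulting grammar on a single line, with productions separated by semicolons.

Nullable set = {Start, W}.
ε ∈ L(G) since Start is nullable, so keep Start → ε.
For each production, add variants omitting each subset of nullable occurrences: Start → W W gives W W | W.

Start -> d | W W | W | ε; W -> d a | a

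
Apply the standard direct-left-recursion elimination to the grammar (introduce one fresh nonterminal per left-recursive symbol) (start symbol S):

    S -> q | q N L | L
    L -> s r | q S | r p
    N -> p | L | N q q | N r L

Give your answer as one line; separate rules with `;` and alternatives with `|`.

S -> q | q N L | L; L -> s r | q S | r p; N -> p N' | L N'; N' -> q q N' | r L N' | ε

Directly left-recursive nonterminal: N.
For N: α = {q q, r L}, β = {p, L}. Rewrite as N → β N' and N' → α N' | ε.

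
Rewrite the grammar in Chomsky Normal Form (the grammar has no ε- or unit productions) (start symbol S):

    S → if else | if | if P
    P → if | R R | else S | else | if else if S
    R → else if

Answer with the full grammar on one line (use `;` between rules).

Introduce a nonterminal for each terminal appearing in a rule of length ≥ 2: X1 → if, X2 → else.
Binarize each right-hand side of length ≥ 3 by chaining fresh nonterminals (Y1, Y2, …): affected rules were P → X1 X2 X1 S.

S → X1 X2 | if | X1 P; P → if | R R | X2 S | else | X1 Y1; R → X2 X1; X1 → if; X2 → else; Y1 → X2 Y2; Y2 → X1 S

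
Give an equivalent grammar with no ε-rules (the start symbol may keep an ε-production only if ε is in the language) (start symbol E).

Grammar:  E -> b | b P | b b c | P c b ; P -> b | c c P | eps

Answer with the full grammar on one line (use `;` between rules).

Nullable set = {P}.
ε ∉ L(G), so no ε-production is kept.
Expand every rule over subsets of its nullable positions: E → P c b gives P c b | c b. P → c c P gives c c P | c c.

E -> b | b P | b b c | P c b | c b; P -> b | c c P | c c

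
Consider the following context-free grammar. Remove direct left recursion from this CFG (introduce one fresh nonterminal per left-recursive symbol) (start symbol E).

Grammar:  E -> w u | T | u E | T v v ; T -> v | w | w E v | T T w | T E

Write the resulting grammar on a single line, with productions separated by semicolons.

Directly left-recursive nonterminal: T.
For T: α = {T w, E}, β = {v, w, w E v}. Rewrite as T → β T' and T' → α T' | ε.

E -> w u | T | u E | T v v; T -> v T' | w T' | w E v T'; T' -> T w T' | E T' | epsilon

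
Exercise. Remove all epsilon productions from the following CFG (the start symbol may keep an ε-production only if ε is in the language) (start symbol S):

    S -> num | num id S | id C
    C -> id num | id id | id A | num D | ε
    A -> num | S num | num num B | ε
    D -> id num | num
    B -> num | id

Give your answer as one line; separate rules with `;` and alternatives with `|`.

Nullable nonterminals: {A, C}.
ε ∉ L(G), so no ε-production is kept.
Add the nullable-subset variants: S → id C gives id C | id. C → id A gives id A | id.

S -> num | num id S | id C | id; C -> id num | id id | id A | id | num D; A -> num | S num | num num B; D -> id num | num; B -> num | id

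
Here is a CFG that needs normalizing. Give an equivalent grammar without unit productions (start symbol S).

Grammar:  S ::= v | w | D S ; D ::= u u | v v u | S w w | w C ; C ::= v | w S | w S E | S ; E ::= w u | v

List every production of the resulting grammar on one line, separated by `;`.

Unit pairs: C ⇒* {S}.
For every A with A ⇒* B via unit rules, add B's non-unit alternatives to A; then delete every rule of the form X → Y.

S ::= v | w | D S; D ::= u u | v v u | S w w | w C; C ::= v | w S | w S E | w | D S; E ::= w u | v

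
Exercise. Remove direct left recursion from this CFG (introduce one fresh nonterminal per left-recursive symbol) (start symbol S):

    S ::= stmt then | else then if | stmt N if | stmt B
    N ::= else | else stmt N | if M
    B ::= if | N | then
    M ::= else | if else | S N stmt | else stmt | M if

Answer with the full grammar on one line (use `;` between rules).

S ::= stmt then | else then if | stmt N if | stmt B; N ::= else | else stmt N | if M; B ::= if | N | then; M ::= else M' | if else M' | S N stmt M' | else stmt M'; M' ::= if M' | eps

M is directly left-recursive.
For M: α = {if}, β = {else, if else, S N stmt, else stmt}. Rewrite as M → β M' and M' → α M' | ε.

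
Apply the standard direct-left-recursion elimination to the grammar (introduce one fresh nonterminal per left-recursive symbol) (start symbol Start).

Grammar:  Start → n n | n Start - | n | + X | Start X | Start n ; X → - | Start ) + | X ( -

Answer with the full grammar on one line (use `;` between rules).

Start → n n Start1 | n Start - Start1 | n Start1 | + X Start1; X → - X1 | Start ) + X1; Start1 → X Start1 | n Start1 | ε; X1 → ( - X1 | ε

Start, X are directly left-recursive.
For Start: α = {X, n}, β = {n n, n Start -, n, + X}. Rewrite as Start → β Start1 and Start1 → α Start1 | ε.
For X: α = {( -}, β = {-, Start ) +}. Rewrite as X → β X1 and X1 → α X1 | ε.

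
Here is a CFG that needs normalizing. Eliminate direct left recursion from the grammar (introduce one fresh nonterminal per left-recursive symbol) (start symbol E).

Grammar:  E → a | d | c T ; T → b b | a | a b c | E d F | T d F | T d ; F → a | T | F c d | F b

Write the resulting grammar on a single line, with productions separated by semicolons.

E → a | d | c T; T → b b T' | a T' | a b c T' | E d F T'; F → a F' | T F'; T' → d F T' | d T' | ε; F' → c d F' | b F' | ε

Left recursion appears on T, F.
For T: α = {d F, d}, β = {b b, a, a b c, E d F}. Rewrite as T → β T' and T' → α T' | ε.
For F: α = {c d, b}, β = {a, T}. Rewrite as F → β F' and F' → α F' | ε.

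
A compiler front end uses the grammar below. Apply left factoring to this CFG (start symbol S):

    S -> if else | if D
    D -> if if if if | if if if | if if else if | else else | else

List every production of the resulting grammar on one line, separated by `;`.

S -> if S'; D -> if if D' | else D''; S' -> else | D; D' -> else if | if D'''; D'' -> else | ε; D''' -> if | ε

S has alternatives sharing prefix 'if': factor to S → if S' with S' → else | D.
D has alternatives sharing prefix 'if if': factor to D → if if D' with D' → if if | if | else if.
D has alternatives sharing prefix 'else': factor to D → else D'' with D'' → else | ε.
D' has alternatives sharing prefix 'if': factor to D' → if D''' with D''' → if | ε.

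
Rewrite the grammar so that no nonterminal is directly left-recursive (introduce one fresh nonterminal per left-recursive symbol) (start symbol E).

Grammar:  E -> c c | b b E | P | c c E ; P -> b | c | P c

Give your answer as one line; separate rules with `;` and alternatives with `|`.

E -> c c | b b E | P | c c E; P -> b P' | c P'; P' -> c P' | ε

P is directly left-recursive.
For P: α = {c}, β = {b, c}. Rewrite as P → β P' and P' → α P' | ε.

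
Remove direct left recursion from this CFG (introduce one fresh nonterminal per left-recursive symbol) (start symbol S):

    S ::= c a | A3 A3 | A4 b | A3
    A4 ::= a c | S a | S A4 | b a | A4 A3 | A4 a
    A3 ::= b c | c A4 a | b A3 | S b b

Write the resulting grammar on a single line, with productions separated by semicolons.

S ::= c a | A3 A3 | A4 b | A3; A4 ::= a c A4' | S a A4' | S A4 A4' | b a A4'; A3 ::= b c | c A4 a | b A3 | S b b; A4' ::= A3 A4' | a A4' | ε

A4 is directly left-recursive.
For A4: α = {A3, a}, β = {a c, S a, S A4, b a}. Rewrite as A4 → β A4' and A4' → α A4' | ε.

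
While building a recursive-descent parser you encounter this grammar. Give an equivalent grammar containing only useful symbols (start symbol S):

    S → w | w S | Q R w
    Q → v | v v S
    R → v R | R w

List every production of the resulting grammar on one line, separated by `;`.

Generating nonterminals: {Q, S}.
Reachable from S after that: {S}.
Removed useless symbols: {Q, R} and every production mentioning them.

S → w | w S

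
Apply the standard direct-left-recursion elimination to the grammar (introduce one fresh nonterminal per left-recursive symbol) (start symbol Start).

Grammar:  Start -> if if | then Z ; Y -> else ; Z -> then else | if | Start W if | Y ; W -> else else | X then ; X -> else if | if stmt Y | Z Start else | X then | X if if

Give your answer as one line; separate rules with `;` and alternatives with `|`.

Left recursion appears on X.
For X: α = {then, if if}, β = {else if, if stmt Y, Z Start else}. Rewrite as X → β X1 and X1 → α X1 | ε.

Start -> if if | then Z; Y -> else; Z -> then else | if | Start W if | Y; W -> else else | X then; X -> else if X1 | if stmt Y X1 | Z Start else X1; X1 -> then X1 | if if X1 | eps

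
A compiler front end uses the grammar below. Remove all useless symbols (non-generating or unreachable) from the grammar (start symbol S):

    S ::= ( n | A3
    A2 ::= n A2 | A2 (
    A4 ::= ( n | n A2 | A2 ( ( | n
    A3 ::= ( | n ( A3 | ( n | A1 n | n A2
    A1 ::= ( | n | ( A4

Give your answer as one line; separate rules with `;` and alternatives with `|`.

Generating nonterminals: {A1, A3, A4, S}.
Reachable from S after that: {A1, A3, A4, S}.
Removed useless symbols: {A2} and every production mentioning them.

S ::= ( n | A3; A4 ::= ( n | n; A3 ::= ( | n ( A3 | ( n | A1 n; A1 ::= ( | n | ( A4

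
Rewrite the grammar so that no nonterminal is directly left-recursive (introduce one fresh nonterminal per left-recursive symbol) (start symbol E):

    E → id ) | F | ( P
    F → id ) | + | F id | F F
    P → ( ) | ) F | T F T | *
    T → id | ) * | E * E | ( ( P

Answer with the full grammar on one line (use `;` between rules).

F is directly left-recursive.
For F: α = {id, F}, β = {id ), +}. Rewrite as F → β F' and F' → α F' | ε.

E → id ) | F | ( P; F → id ) F' | + F'; P → ( ) | ) F | T F T | *; T → id | ) * | E * E | ( ( P; F' → id F' | F F' | ε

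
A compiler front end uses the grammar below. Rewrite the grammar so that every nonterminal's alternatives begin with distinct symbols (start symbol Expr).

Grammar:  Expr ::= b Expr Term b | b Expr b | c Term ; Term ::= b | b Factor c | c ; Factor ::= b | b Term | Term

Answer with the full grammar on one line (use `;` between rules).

Expr has alternatives sharing prefix 'b Expr': factor to Expr → b Expr Expr1 with Expr1 → Term b | b.
Term has alternatives sharing prefix 'b': factor to Term → b Term1 with Term1 → ε | Factor c.
Factor has alternatives sharing prefix 'b': factor to Factor → b Factor1 with Factor1 → ε | Term.

Expr ::= c Term | b Expr Expr1; Term ::= c | b Term1; Factor ::= Term | b Factor1; Expr1 ::= Term b | b; Term1 ::= epsilon | Factor c; Factor1 ::= epsilon | Term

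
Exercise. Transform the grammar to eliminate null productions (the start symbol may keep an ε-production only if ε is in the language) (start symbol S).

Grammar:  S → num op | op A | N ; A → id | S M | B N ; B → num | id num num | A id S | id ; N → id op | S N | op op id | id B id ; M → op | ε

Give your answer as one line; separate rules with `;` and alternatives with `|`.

Nullable nonterminals: {M}.
ε ∉ L(G), so no ε-production is kept.
For each production, add variants omitting each subset of nullable occurrences: A → S M gives S M | S.

S → num op | op A | N; A → id | S M | S | B N; B → num | id num num | A id S | id; N → id op | S N | op op id | id B id; M → op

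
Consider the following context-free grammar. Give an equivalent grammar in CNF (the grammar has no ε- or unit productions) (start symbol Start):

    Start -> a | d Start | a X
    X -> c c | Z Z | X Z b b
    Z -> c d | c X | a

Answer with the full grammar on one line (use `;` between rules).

Introduce a nonterminal for each terminal appearing in a rule of length ≥ 2: X1 → d, X2 → a, X3 → c, X4 → b.
Binarize each right-hand side of length ≥ 3 by chaining fresh nonterminals (Y1, Y2, …): affected rules were X → X Z X4 X4.

Start -> a | X1 Start | X2 X; X -> X3 X3 | Z Z | X Y1; Z -> X3 X1 | X3 X | a; X1 -> d; X2 -> a; X3 -> c; X4 -> b; Y1 -> Z Y2; Y2 -> X4 X4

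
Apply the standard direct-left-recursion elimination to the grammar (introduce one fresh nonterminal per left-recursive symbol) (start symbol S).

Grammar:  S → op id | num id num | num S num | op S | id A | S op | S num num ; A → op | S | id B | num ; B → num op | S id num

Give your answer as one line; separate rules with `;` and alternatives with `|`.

S → op id S' | num id num S' | num S num S' | op S S' | id A S'; A → op | S | id B | num; B → num op | S id num; S' → op S' | num num S' | epsilon

Directly left-recursive nonterminal: S.
For S: α = {op, num num}, β = {op id, num id num, num S num, op S, id A}. Rewrite as S → β S' and S' → α S' | ε.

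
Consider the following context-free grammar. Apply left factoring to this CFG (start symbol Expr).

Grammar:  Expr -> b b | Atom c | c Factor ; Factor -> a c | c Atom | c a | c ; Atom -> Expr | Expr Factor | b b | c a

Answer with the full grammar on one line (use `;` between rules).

Expr -> b b | Atom c | c Factor; Factor -> a c | c Factor1; Atom -> b b | c a | Expr Atom1; Factor1 -> Atom | a | ε; Atom1 -> ε | Factor

Factor has alternatives sharing prefix 'c': factor to Factor → c Factor1 with Factor1 → Atom | a | ε.
Atom has alternatives sharing prefix 'Expr': factor to Atom → Expr Atom1 with Atom1 → ε | Factor.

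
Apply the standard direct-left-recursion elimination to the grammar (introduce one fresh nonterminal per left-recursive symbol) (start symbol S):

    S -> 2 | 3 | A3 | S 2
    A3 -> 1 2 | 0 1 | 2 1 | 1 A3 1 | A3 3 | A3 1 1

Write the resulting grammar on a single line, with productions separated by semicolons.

S -> 2 S' | 3 S' | A3 S'; A3 -> 1 2 A3' | 0 1 A3' | 2 1 A3' | 1 A3 1 A3'; S' -> 2 S' | ε; A3' -> 3 A3' | 1 1 A3' | ε

Directly left-recursive nonterminals: S, A3.
For S: α = {2}, β = {2, 3, A3}. Rewrite as S → β S' and S' → α S' | ε.
For A3: α = {3, 1 1}, β = {1 2, 0 1, 2 1, 1 A3 1}. Rewrite as A3 → β A3' and A3' → α A3' | ε.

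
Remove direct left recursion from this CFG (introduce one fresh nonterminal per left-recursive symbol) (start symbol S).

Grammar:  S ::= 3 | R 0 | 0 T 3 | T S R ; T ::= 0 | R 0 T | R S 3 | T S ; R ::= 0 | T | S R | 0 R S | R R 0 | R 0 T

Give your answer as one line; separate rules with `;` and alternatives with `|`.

Directly left-recursive nonterminals: T, R.
For T: α = {S}, β = {0, R 0 T, R S 3}. Rewrite as T → β T' and T' → α T' | ε.
For R: α = {R 0, 0 T}, β = {0, T, S R, 0 R S}. Rewrite as R → β R' and R' → α R' | ε.

S ::= 3 | R 0 | 0 T 3 | T S R; T ::= 0 T' | R 0 T T' | R S 3 T'; R ::= 0 R' | T R' | S R R' | 0 R S R'; T' ::= S T' | ε; R' ::= R 0 R' | 0 T R' | ε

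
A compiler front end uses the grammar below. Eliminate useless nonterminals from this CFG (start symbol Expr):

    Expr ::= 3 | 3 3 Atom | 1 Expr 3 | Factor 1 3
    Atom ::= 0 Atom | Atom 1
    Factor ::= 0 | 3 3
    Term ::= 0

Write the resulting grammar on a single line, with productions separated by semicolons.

Expr ::= 3 | 1 Expr 3 | Factor 1 3; Factor ::= 0 | 3 3

Generating nonterminals: {Expr, Factor, Term}.
Reachable from Expr after that: {Expr, Factor}.
Removed useless symbols: {Atom, Term} and every production mentioning them.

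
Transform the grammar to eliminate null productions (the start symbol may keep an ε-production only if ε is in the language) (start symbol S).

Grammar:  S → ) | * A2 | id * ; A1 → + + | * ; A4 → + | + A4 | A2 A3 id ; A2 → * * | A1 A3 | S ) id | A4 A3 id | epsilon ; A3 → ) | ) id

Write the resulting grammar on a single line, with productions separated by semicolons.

S → ) | * A2 | * | id *; A1 → + + | *; A4 → + | + A4 | A2 A3 id | A3 id; A2 → * * | A1 A3 | S ) id | A4 A3 id; A3 → ) | ) id

The nullable symbols are {A2}.
ε ∉ L(G), so no ε-production is kept.
Expand every rule over subsets of its nullable positions: S → * A2 gives * A2 | *. A4 → A2 A3 id gives A2 A3 id | A3 id.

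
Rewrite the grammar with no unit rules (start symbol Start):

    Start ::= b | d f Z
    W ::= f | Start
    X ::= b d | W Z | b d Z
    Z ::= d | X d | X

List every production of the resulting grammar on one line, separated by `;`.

Start ::= b | d f Z; W ::= b | d f Z | f; X ::= b d | W Z | b d Z; Z ::= d | X d | b d | W Z | b d Z

Unit pairs: W ⇒* {Start}; Z ⇒* {X}.
For every A with A ⇒* B via unit rules, add B's non-unit alternatives to A; then delete every rule of the form X → Y.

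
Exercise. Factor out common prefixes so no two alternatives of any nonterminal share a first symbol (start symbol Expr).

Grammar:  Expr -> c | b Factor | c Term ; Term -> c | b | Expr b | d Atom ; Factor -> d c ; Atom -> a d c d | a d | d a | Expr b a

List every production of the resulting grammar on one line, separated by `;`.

Expr has alternatives sharing prefix 'c': factor to Expr → c Expr1 with Expr1 → ε | Term.
Atom has alternatives sharing prefix 'a d': factor to Atom → a d Atom1 with Atom1 → c d | ε.

Expr -> b Factor | c Expr1; Term -> c | b | Expr b | d Atom; Factor -> d c; Atom -> d a | Expr b a | a d Atom1; Expr1 -> ε | Term; Atom1 -> c d | ε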